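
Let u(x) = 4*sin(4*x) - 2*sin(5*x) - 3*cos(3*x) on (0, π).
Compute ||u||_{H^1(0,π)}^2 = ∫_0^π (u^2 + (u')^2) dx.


||u||_{H^1(0,π)}^2 = -1920/7 + 233*π

u'(x) = 9*sin(3*x) + 16*cos(4*x) - 10*cos(5*x).
Expand u² and (u')² and integrate term by term on (0, π), using: for integers n ≥ 1, ∫_0^π sin²(nx) dx = ∫_0^π cos²(nx) dx = π/2; for n ≠ n', ∫_0^π sin(nx)sin(n'x) dx = ∫_0^π cos(nx)cos(n'x) dx = 0; and by product-to-sum, ∫_0^π sin(nx)cos(n'x) dx = ½∫_0^π [sin((n+n')x) + sin((n−n')x)] dx, which is 0 when n+n' is even and 2n/(n²−n'²) when n+n' is odd (it need not vanish on (0, π)).
  u² squared terms: (-3)²·∫cos(3x)² dx = 9·π/2 = 9*π/2;  (-2)²·∫sin(5x)² dx = 4·π/2 = 2*π;  (4)²·∫sin(4x)² dx = 16·π/2 = 8*π.
  u² cross terms: 2·(-3)·(-2)·∫cos(3x)·sin(5x) dx = 12·(0) = 0;  2·(-3)·(4)·∫cos(3x)·sin(4x) dx = -24·(8/7) = -192/7;  2·(-2)·(4)·∫sin(5x)·sin(4x) dx = -16·(0) = 0.
  So ∫_0^π u² dx = 9*π/2 + 2*π + 8*π + 0 − 192/7 + 0 = -192/7 + 29*π/2.
  (u')² squared terms: (-10)²·∫cos(5x)² dx = 100·π/2 = 50*π;  (9)²·∫sin(3x)² dx = 81·π/2 = 81*π/2;  (16)²·∫cos(4x)² dx = 256·π/2 = 128*π.
  (u')² cross terms: 2·(-10)·(9)·∫cos(5x)·sin(3x) dx = -180·(0) = 0;  2·(-10)·(16)·∫cos(5x)·cos(4x) dx = -320·(0) = 0;  2·(9)·(16)·∫sin(3x)·cos(4x) dx = 288·(-6/7) = -1728/7.
  So ∫_0^π (u')² dx = 50*π + 81*π/2 + 128*π + 0 + 0 − 1728/7 = -1728/7 + 437*π/2.
||u||_{H^1}^2 = (-192/7 + 29*π/2) + (-1728/7 + 437*π/2) = -1920/7 + 233*π.


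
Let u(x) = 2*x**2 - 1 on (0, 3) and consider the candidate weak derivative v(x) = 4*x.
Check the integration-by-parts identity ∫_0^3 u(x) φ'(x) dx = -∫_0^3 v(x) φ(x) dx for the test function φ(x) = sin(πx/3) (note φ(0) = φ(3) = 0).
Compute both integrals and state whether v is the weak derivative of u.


LHS = -36/π, RHS = -36/π. Yes, v = u' weakly.

u(x) = 2*x**2 - 1, classical derivative u'(x) = 4*x.
φ(x) = sin(πx/3), so φ'(x) = π*cos(π*x/3)/3.
Note φ(0) = φ(3) = 0, so the boundary term u·φ vanishes.
LHS = ∫_0^3 u(x) φ'(x) dx = ∫_0^3 (2*π*x^2*cos(π*x/3)/3 - π*cos(π*x/3)/3) dx. Term by term:
  ∫_0^3 -π*cos(π*x/3)/3 dx = 0;  ∫_0^3 2*π*x^2*cos(π*x/3)/3 dx = -36/π.
Sum: 0 − 36/π = -36/π.
So LHS = -36/π.
∫_0^3 v(x) φ(x) dx = ∫_0^3 (4*x*sin(π*x/3)) dx. Term by term:
  ∫_0^3 4*x*sin(π*x/3) dx = 36/π.
So RHS = -∫_0^3 v(x) φ(x) dx = -36/π.
LHS = RHS, so the identity holds for this test φ.
Moreover u is smooth here and v(x) = u'(x) = 4*x pointwise, so the identity holds for every test function. Hence v is the weak derivative of u.


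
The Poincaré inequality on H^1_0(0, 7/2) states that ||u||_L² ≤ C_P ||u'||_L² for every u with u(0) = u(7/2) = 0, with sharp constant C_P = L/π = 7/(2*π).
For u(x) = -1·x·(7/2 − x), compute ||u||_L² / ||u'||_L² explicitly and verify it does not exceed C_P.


||u||_L² / ||u'||_L² = 7*sqrt(10)/20 < C_P = 7/(2*π).

u(x) = -1·x·(7/2 − x), so u'(x) = 2*x - 7/2.
u(x) = -1·x·(7/2 − x) vanishes at x = 0 and x = 7/2, so u ∈ H^1_0(0, 7/2). Differentiate via the product rule and integrate the resulting polynomials term by term.
  ∫_0^7/2 u² dx = ∫_0^7/2 (x^4 - 7*x^3 + 49*x^2/4) dx. Term by term:
    ∫_0^7/2 x^4 dx = 16807/160;  ∫_0^7/2 -7*x^3 dx = -16807/64;  ∫_0^7/2 49*x^2/4 dx = 16807/96.
  Sum: 16807/160 − 16807/64 + 16807/96 = 16807/960.
  ∫_0^7/2 (u')² dx = ∫_0^7/2 (4*x^2 - 14*x + 49/4) dx. Term by term:
    ∫_0^7/2 4*x^2 dx = 343/6;  ∫_0^7/2 -14*x dx = -343/4;  ∫_0^7/2 49/4 dx = 343/8.
  Sum: 343/6 − 343/4 + 343/8 = 343/24.
∫_0^7/2 u² dx = 16807/960, so ||u||_L² = 49*sqrt(105)/120.
∫_0^7/2 (u')² dx = 343/24, so ||u'||_L² = 7*sqrt(42)/12.
Ratio ||u||_L² / ||u'||_L² = 7*sqrt(10)/20.
Sharp Poincaré constant on H^1_0(0, 7/2) is C_P = L/π = 7/(2*π), achieved by sin(2*π/7·x).
A polynomial bump cannot attain the sharp Poincaré constant (only the first sine eigenfunction does), so the ratio is strictly less than C_P, consistent with ||u||_L² ≤ C_P ||u'||_L².


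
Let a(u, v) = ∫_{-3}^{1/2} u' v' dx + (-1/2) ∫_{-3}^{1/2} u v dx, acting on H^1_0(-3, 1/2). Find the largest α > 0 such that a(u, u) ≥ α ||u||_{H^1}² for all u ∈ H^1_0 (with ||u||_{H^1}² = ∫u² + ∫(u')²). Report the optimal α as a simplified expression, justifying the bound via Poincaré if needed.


α = (-49 + 8*π^2)/(2*(4*π^2 + 49))

Coercivity of a(·,·) on H^1_0(-3, 1/2) means a(u, u) ≥ α ||u||_{H^1}² for every u ∈ H^1_0.
The interval has length L = 7/2, and Poincaré/coercivity depend only on L. Here a(u, u) = ∫(u')² + (-1/2)·∫u².
Here c = -1/2 < 0 with |c| < (π/L)² = 4*π^2/49, so coercivity still holds. The condition a(u,u) ≥ α||u||_{H^1}² reads (1−α)∫(u')² ≥ (α−c)∫u². Any admissible α is ≤ 1 (rapidly oscillating u have ∫u²/∫(u')² → 0), and α = 1 would force 0 ≥ (1−c)∫u², impossible since c < 1; so 1−α > 0. By the sharp Poincaré inequality on H^1_0 of an interval of length L, ∫(u')² ≥ (π/L)²∫u² with equality for the first sine mode sin(π(x−x₀)/L) (x₀ the left endpoint), so the inequality holds for all u iff (1−α)(π/L)² ≥ α − c, i.e. α ≤ ((π/L)² + c)/((π/L)² + 1) = (1 + c(L/π)²)/(1 + (L/π)²). (Direct route, valid since c ≤ 0: Poincaré gives c∫u² ≥ c(L/π)²∫(u')², so a(u,u) ≥ (1 + c(L/π)²)∫(u')², while ||u||_{H^1}² ≤ (1 + (L/π)²)∫(u')²; dividing yields the same α.) With (π/L)² = 4*π^2/49 and c = -1/2, the largest admissible constant is α = ((π/L)² + c)/((π/L)² + 1).
Simplifying, α = (-49 + 8*π^2)/(2*(4*π^2 + 49)).


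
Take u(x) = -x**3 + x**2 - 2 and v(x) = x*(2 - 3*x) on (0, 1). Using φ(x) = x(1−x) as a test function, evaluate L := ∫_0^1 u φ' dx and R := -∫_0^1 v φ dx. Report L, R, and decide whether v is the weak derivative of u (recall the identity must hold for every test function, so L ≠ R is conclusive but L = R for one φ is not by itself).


LHS = -1/60, RHS = -1/60. Yes, v = u' weakly.

u(x) = -x**3 + x**2 - 2, classical derivative u'(x) = -3*x**2 + 2*x.
φ(x) = x(1−x), so φ'(x) = 1 - 2*x.
Note φ(0) = φ(1) = 0, so the boundary term u·φ vanishes.
LHS = ∫_0^1 u(x) φ'(x) dx = ∫_0^1 (2*x^4 - 3*x^3 + x^2 + 4*x - 2) dx. Term by term:
  ∫_0^1 2*x^4 dx = 2/5;  ∫_0^1 -3*x^3 dx = -3/4;  ∫_0^1 x^2 dx = 1/3;
  ∫_0^1 4*x dx = 2;  ∫_0^1 -2 dx = -2.
Sum: 2/5 − 3/4 + 1/3 + 2 − 2 = -1/60.
So LHS = -1/60.
∫_0^1 v(x) φ(x) dx = ∫_0^1 (3*x^4 - 5*x^3 + 2*x^2) dx. Term by term:
  ∫_0^1 3*x^4 dx = 3/5;  ∫_0^1 -5*x^3 dx = -5/4;  ∫_0^1 2*x^2 dx = 2/3.
Sum: 3/5 − 5/4 + 2/3 = 1/60.
So RHS = -∫_0^1 v(x) φ(x) dx = -1/60.
LHS = RHS, so the identity holds for this test φ.
Moreover u is smooth here and v(x) = u'(x) = -3*x**2 + 2*x pointwise, so the identity holds for every test function. Hence v is the weak derivative of u.


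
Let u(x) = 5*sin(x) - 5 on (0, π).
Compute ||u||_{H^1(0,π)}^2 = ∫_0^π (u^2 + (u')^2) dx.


||u||_{H^1(0,π)}^2 = -100 + 50*π

u'(x) = 5*cos(x).
Expand u² and (u')² and integrate term by term on (0, π), using: for integers n ≥ 1, ∫_0^π sin²(nx) dx = ∫_0^π cos²(nx) dx = π/2; for n ≠ n', ∫_0^π sin(nx)sin(n'x) dx = ∫_0^π cos(nx)cos(n'x) dx = 0; and by product-to-sum, ∫_0^π sin(nx)cos(n'x) dx = ½∫_0^π [sin((n+n')x) + sin((n−n')x)] dx, which is 0 when n+n' is even and 2n/(n²−n'²) when n+n' is odd (it need not vanish on (0, π)). For the constant mode: ∫_0^π 1 dx = π, ∫_0^π cos(nx) dx = 0, ∫_0^π sin(nx) dx = (1−(−1)^n)/n.
  u² squared terms: (-5)²·∫1 dx = 25·π = 25*π;  (5)²·∫sin(x)² dx = 25·π/2 = 25*π/2.
  u² cross terms: 2·(-5)·(5)·∫1·sin(x) dx = -50·(2) = -100.
  So ∫_0^π u² dx = 25*π + 25*π/2 − 100 = -100 + 75*π/2.
  (u')² squared terms: (5)²·∫cos(x)² dx = 25·π/2 = 25*π/2.
  So ∫_0^π (u')² dx = 25*π/2.
||u||_{H^1}^2 = (-100 + 75*π/2) + (25*π/2) = -100 + 50*π.


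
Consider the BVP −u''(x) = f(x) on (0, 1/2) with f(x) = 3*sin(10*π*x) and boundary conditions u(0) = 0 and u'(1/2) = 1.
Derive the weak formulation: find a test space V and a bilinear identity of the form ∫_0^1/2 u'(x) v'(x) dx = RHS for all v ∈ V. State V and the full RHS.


V = {v ∈ H^1(0, 1/2) : v(0) = 0} (test functions vanish at x = 0 where u is specified); weak form: ∫_0^1/2 u'v' dx = ∫_0^1/2 (3*sin(10*π*x)) v dx + v(1/2) for all v ∈ V.

Multiply both sides by a test function v and integrate from 0 to 1/2:
  ∫_0^1/2 −u''(x) v(x) dx = ∫_0^1/2 f(x) v(x) dx.
Integrate the LHS by parts once:
  ∫_0^1/2 −u'' v dx = −[u'(x) v(x)]_0^1/2 + ∫_0^1/2 u'(x) v'(x) dx.
Thus ∫_0^1/2 u'(x) v'(x) dx = ∫_0^1/2 f(x) v(x) dx + [u'(x) v(x)]_0^1/2.
Choose V so that boundary terms are either known or forced to vanish.
Mixed BC: u(0) = 0 (Dirichlet) and u'(1/2) = 1 (Neumann). Define V = {v ∈ H^1(0, 1/2) : v(0) = 0}. Then [u' v]_0^1/2 = u'(1/2)·v(1/2) − u'(0)·0 = v(1/2).
Weak formulation: find u (satisfying any essential BC) such that ∫_0^1/2 u'(x) v'(x) dx = ∫_0^1/2 f v dx + v(1/2) for all v ∈ V (Dirichlet at 0 absorbed into V; Neumann datum at x = 1/2 contributes the boundary term).
Substituting f(x) = 3*sin(10*π*x), the right-hand side is ∫_0^1/2 (3*sin(10*π*x)) v dx + v(1/2).


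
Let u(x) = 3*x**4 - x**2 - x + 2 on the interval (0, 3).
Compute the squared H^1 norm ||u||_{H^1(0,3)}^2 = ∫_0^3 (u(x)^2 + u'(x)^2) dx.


||u||_{H^1}^2 = 839253/14

The H^1 norm (squared) on an interval (0, L) is
  ||u||_{H^1}^2 = ∫_0^L u(x)^2 dx + ∫_0^L u'(x)^2 dx.
Compute u'(x) = 12*x**3 - 2*x - 1.
Then u(x)^2 = 9*x**8 - 6*x**6 - 6*x**5 + 13*x**4 + 2*x**3 - 3*x**2 - 4*x + 4 and u'(x)^2 = 144*x**6 - 48*x**4 - 24*x**3 + 4*x**2 + 4*x + 1.
Integrate each monomial from 0 to 3 using ∫_0^3 c·x^n dx = c·3^(n+1)/(n+1):
  ∫_0^3 u(x)^2 dx = ∫_0^3 (9*x^8 - 6*x^6 - 6*x^5 + 13*x^4 + 2*x^3 - 3*x^2 - 4*x + 4) dx. Term by term:
    ∫_0^3 9*x^8 dx = 19683;  ∫_0^3 -6*x^6 dx = -13122/7;  ∫_0^3 -6*x^5 dx = -729;
    ∫_0^3 13*x^4 dx = 3159/5;  ∫_0^3 2*x^3 dx = 81/2;  ∫_0^3 -3*x^2 dx = -27;
    ∫_0^3 -4*x dx = -18;  ∫_0^3 4 dx = 12.
  Sum: 19683 − 13122/7 − 729 + 3159/5 + 81/2 − 27 − 18 + 12 = 1240311/70.
  ∫_0^3 u'(x)^2 dx = ∫_0^3 (144*x^6 - 48*x^4 - 24*x^3 + 4*x^2 + 4*x + 1) dx. Term by term:
    ∫_0^3 144*x^6 dx = 314928/7;  ∫_0^3 -48*x^4 dx = -11664/5;  ∫_0^3 -24*x^3 dx = -486;
    ∫_0^3 4*x^2 dx = 36;  ∫_0^3 4*x dx = 18;  ∫_0^3 1 dx = 3.
  Sum: 314928/7 − 11664/5 − 486 + 36 + 18 + 3 = 1477977/35.
Adding: ||u||_{H^1}^2 = 1240311/70 + 1477977/35 = 839253/14.


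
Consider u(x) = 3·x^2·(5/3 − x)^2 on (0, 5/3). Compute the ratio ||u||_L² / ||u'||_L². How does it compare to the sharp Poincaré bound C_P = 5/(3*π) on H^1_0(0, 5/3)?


||u||_L² / ||u'||_L² = 5*sqrt(3)/18 < C_P = 5/(3*π).

u(x) = 3·x^2·(5/3 − x)^2, so u'(x) = 2*x*(3*x - 5)*(6*x - 5)/3.
u(x) = 3·x^2·(5/3 − x)^2 vanishes at x = 0 and x = 5/3, so u ∈ H^1_0(0, 5/3). Differentiate via the product rule and integrate the resulting polynomials term by term.
  ∫_0^5/3 u² dx = ∫_0^5/3 (9*x^8 - 60*x^7 + 150*x^6 - 500*x^5/3 + 625*x^4/9) dx. Term by term:
    ∫_0^5/3 9*x^8 dx = 1953125/19683;  ∫_0^5/3 -60*x^7 dx = -1953125/4374;  ∫_0^5/3 150*x^6 dx = 3906250/5103;
    ∫_0^5/3 -500*x^5/3 dx = -3906250/6561;  ∫_0^5/3 625*x^4/9 dx = 390625/2187.
  Sum: 1953125/19683 − 1953125/4374 + 3906250/5103 − 3906250/6561 + 390625/2187 = 390625/275562.
  ∫_0^5/3 (u')² dx = ∫_0^5/3 (144*x^6 - 720*x^5 + 1300*x^4 - 1000*x^3 + 2500*x^2/9) dx. Term by term:
    ∫_0^5/3 144*x^6 dx = 1250000/1701;  ∫_0^5/3 -720*x^5 dx = -625000/243;  ∫_0^5/3 1300*x^4 dx = 812500/243;
    ∫_0^5/3 -1000*x^3 dx = -156250/81;  ∫_0^5/3 2500*x^2/9 dx = 312500/729.
  Sum: 1250000/1701 − 625000/243 + 812500/243 − 156250/81 + 312500/729 = 31250/5103.
∫_0^5/3 u² dx = 390625/275562, so ||u||_L² = 625*sqrt(42)/3402.
∫_0^5/3 (u')² dx = 31250/5103, so ||u'||_L² = 125*sqrt(14)/189.
Ratio ||u||_L² / ||u'||_L² = 5*sqrt(3)/18.
Sharp Poincaré constant on H^1_0(0, 5/3) is C_P = L/π = 5/(3*π), achieved by sin(3*π/5·x).
A polynomial bump cannot attain the sharp Poincaré constant (only the first sine eigenfunction does), so the ratio is strictly less than C_P, consistent with ||u||_L² ≤ C_P ||u'||_L².


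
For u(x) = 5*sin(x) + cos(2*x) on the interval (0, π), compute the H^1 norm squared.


||u||_{H^1(0,π)}^2 = -100/3 + 55*π/2

u'(x) = -2*sin(2*x) + 5*cos(x).
Expand u² and (u')² and integrate term by term on (0, π), using: for integers n ≥ 1, ∫_0^π sin²(nx) dx = ∫_0^π cos²(nx) dx = π/2; for n ≠ n', ∫_0^π sin(nx)sin(n'x) dx = ∫_0^π cos(nx)cos(n'x) dx = 0; and by product-to-sum, ∫_0^π sin(nx)cos(n'x) dx = ½∫_0^π [sin((n+n')x) + sin((n−n')x)] dx, which is 0 when n+n' is even and 2n/(n²−n'²) when n+n' is odd (it need not vanish on (0, π)).
  u² squared terms: (5)²·∫sin(x)² dx = 25·π/2 = 25*π/2;  (1)²·∫cos(2x)² dx = 1·π/2 = π/2.
  u² cross terms: 2·(5)·(1)·∫sin(x)·cos(2x) dx = 10·(-2/3) = -20/3.
  So ∫_0^π u² dx = 25*π/2 + π/2 − 20/3 = -20/3 + 13*π.
  (u')² squared terms: (-2)²·∫sin(2x)² dx = 4·π/2 = 2*π;  (5)²·∫cos(x)² dx = 25·π/2 = 25*π/2.
  (u')² cross terms: 2·(-2)·(5)·∫sin(2x)·cos(x) dx = -20·(4/3) = -80/3.
  So ∫_0^π (u')² dx = 2*π + 25*π/2 − 80/3 = -80/3 + 29*π/2.
||u||_{H^1}^2 = (-20/3 + 13*π) + (-80/3 + 29*π/2) = -100/3 + 55*π/2.


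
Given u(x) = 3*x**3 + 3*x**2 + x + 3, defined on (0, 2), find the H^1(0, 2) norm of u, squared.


||u||_{H^1}^2 = 183712/105

The H^1 norm (squared) on an interval (0, L) is
  ||u||_{H^1}^2 = ∫_0^L u(x)^2 dx + ∫_0^L u'(x)^2 dx.
Compute u'(x) = 9*x**2 + 6*x + 1.
Then u(x)^2 = 9*x**6 + 18*x**5 + 15*x**4 + 24*x**3 + 19*x**2 + 6*x + 9 and u'(x)^2 = 81*x**4 + 108*x**3 + 54*x**2 + 12*x + 1.
Integrate each monomial from 0 to 2 using ∫_0^2 c·x^n dx = c·2^(n+1)/(n+1):
  ∫_0^2 u(x)^2 dx = ∫_0^2 (9*x^6 + 18*x^5 + 15*x^4 + 24*x^3 + 19*x^2 + 6*x + 9) dx. Term by term:
    ∫_0^2 9*x^6 dx = 1152/7;  ∫_0^2 18*x^5 dx = 192;  ∫_0^2 15*x^4 dx = 96;
    ∫_0^2 24*x^3 dx = 96;  ∫_0^2 19*x^2 dx = 152/3;  ∫_0^2 6*x dx = 12;
    ∫_0^2 9 dx = 18.
  Sum: 1152/7 + 192 + 96 + 96 + 152/3 + 12 + 18 = 13214/21.
  ∫_0^2 u'(x)^2 dx = ∫_0^2 (81*x^4 + 108*x^3 + 54*x^2 + 12*x + 1) dx. Term by term:
    ∫_0^2 81*x^4 dx = 2592/5;  ∫_0^2 108*x^3 dx = 432;  ∫_0^2 54*x^2 dx = 144;
    ∫_0^2 12*x dx = 24;  ∫_0^2 1 dx = 2.
  Sum: 2592/5 + 432 + 144 + 24 + 2 = 5602/5.
Adding: ||u||_{H^1}^2 = 13214/21 + 5602/5 = 183712/105.


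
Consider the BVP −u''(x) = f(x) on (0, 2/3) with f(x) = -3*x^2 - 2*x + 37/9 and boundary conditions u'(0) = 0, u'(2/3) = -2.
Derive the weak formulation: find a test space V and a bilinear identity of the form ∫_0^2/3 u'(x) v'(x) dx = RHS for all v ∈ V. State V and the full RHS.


V = H^1(0, 2/3) (v unrestricted at boundary; u is determined up to an additive constant); weak form: ∫_0^2/3 u'v' dx = ∫_0^2/3 (-3*x^2 - 2*x + 37/9) v dx − 2·v(2/3) for all v ∈ V.

Multiply both sides by a test function v and integrate from 0 to 2/3:
  ∫_0^2/3 −u''(x) v(x) dx = ∫_0^2/3 f(x) v(x) dx.
Integrate the LHS by parts once:
  ∫_0^2/3 −u'' v dx = −[u'(x) v(x)]_0^2/3 + ∫_0^2/3 u'(x) v'(x) dx.
Thus ∫_0^2/3 u'(x) v'(x) dx = ∫_0^2/3 f(x) v(x) dx + [u'(x) v(x)]_0^2/3.
Choose V so that boundary terms are either known or forced to vanish.
u has inhomogeneous Neumann u'(0) = 0, u'(2/3) = -2. [u' v]_0^2/3 = (-2)·v(2/3) − (0)·v(0) = − 2·v(2/3). Take V = H^1(0, 2/3); boundary term becomes part of RHS.
Weak formulation: find u (satisfying any essential BC) such that ∫_0^2/3 u'(x) v'(x) dx = ∫_0^2/3 f v dx − 2·v(2/3) for all v ∈ V (Neumann data are natural BCs: they enter the RHS as boundary terms).
Substituting f(x) = -3*x^2 - 2*x + 37/9, the right-hand side is ∫_0^2/3 (-3*x^2 - 2*x + 37/9) v dx − 2·v(2/3).
Compatibility check (pure Neumann): taking v ≡ 1 ∈ V gives 0 = ∫_0^2/3 f dx + (-2) − (0), i.e. ∫_0^2/3 f dx must equal u'(0) − u'(2/3) = 2. Indeed ∫_0^2/3 (-3*x^2 - 2*x + 37/9) dx = 2, so the data are compatible. The solution is then unique only up to an additive constant (fix it e.g. by requiring ∫_0^2/3 u dx = 0).


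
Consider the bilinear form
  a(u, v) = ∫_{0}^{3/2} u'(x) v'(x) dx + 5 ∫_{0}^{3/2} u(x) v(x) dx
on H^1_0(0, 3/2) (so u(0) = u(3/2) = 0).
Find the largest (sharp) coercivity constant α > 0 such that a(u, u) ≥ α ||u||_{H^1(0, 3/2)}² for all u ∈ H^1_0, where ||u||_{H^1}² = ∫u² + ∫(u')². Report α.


α = 1

Coercivity of a(·,·) on H^1_0(0, 3/2) means a(u, u) ≥ α ||u||_{H^1}² for every u ∈ H^1_0.
The interval has length L = 3/2, and Poincaré/coercivity depend only on L. Here a(u, u) = ∫(u')² + (5)·∫u².
Here c = 5 ≥ 1, so a(u,u) = ∫(u')² + c∫u² ≥ ∫(u')² + ∫u² = ||u||_{H^1}², i.e. α = 1 works. No larger α is possible: a(u,u) ≥ α||u||_{H^1}² means (1−α)∫(u')² ≥ (α−c)∫u², and for the modes u_n = sin(nπ(x−x₀)/L) (x₀ the left endpoint) one has ∫u_n²/∫(u_n')² = (L/(nπ))² → 0, so a(u_n,u_n)/||u_n||_{H^1}² → 1. Hence the optimal constant is α = 1.
Therefore α = 1.


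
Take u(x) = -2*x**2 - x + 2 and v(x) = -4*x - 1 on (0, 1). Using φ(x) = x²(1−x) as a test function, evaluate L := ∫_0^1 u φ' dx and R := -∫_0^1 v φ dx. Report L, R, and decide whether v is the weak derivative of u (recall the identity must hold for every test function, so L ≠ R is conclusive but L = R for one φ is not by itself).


LHS = 17/60, RHS = 17/60. Yes, v = u' weakly.

u(x) = -2*x**2 - x + 2, classical derivative u'(x) = -4*x - 1.
φ(x) = x²(1−x), so φ'(x) = x*(2 - 3*x).
Note φ(0) = φ(1) = 0, so the boundary term u·φ vanishes.
LHS = ∫_0^1 u(x) φ'(x) dx = ∫_0^1 (6*x^4 - x^3 - 8*x^2 + 4*x) dx. Term by term:
  ∫_0^1 6*x^4 dx = 6/5;  ∫_0^1 -x^3 dx = -1/4;  ∫_0^1 -8*x^2 dx = -8/3;
  ∫_0^1 4*x dx = 2.
Sum: 6/5 − 1/4 − 8/3 + 2 = 17/60.
So LHS = 17/60.
∫_0^1 v(x) φ(x) dx = ∫_0^1 (4*x^4 - 3*x^3 - x^2) dx. Term by term:
  ∫_0^1 4*x^4 dx = 4/5;  ∫_0^1 -3*x^3 dx = -3/4;  ∫_0^1 -x^2 dx = -1/3.
Sum: 4/5 − 3/4 − 1/3 = -17/60.
So RHS = -∫_0^1 v(x) φ(x) dx = 17/60.
LHS = RHS, so the identity holds for this test φ.
Moreover u is smooth here and v(x) = u'(x) = -4*x - 1 pointwise, so the identity holds for every test function. Hence v is the weak derivative of u.


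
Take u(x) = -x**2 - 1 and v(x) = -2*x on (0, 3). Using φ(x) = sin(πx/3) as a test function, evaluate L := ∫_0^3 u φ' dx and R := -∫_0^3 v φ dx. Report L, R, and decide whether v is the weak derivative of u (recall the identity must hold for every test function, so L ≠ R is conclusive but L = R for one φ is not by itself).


LHS = 18/π, RHS = 18/π. Yes, v = u' weakly.

u(x) = -x**2 - 1, classical derivative u'(x) = -2*x.
φ(x) = sin(πx/3), so φ'(x) = π*cos(π*x/3)/3.
Note φ(0) = φ(3) = 0, so the boundary term u·φ vanishes.
LHS = ∫_0^3 u(x) φ'(x) dx = ∫_0^3 (-π*x^2*cos(π*x/3)/3 - π*cos(π*x/3)/3) dx. Term by term:
  ∫_0^3 -π*cos(π*x/3)/3 dx = 0;  ∫_0^3 -π*x^2*cos(π*x/3)/3 dx = 18/π.
Sum: 0 + 18/π = 18/π.
So LHS = 18/π.
∫_0^3 v(x) φ(x) dx = ∫_0^3 (-2*x*sin(π*x/3)) dx. Term by term:
  ∫_0^3 -2*x*sin(π*x/3) dx = -18/π.
So RHS = -∫_0^3 v(x) φ(x) dx = 18/π.
LHS = RHS, so the identity holds for this test φ.
Moreover u is smooth here and v(x) = u'(x) = -2*x pointwise, so the identity holds for every test function. Hence v is the weak derivative of u.


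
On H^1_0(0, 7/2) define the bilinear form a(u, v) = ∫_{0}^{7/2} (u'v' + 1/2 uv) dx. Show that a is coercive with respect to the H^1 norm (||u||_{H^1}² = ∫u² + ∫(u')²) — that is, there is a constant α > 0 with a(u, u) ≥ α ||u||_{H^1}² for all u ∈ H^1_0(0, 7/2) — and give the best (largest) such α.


α = (49 + 8*π^2)/(2*(4*π^2 + 49))

Coercivity of a(·,·) on H^1_0(0, 7/2) means a(u, u) ≥ α ||u||_{H^1}² for every u ∈ H^1_0.
The interval has length L = 7/2, and Poincaré/coercivity depend only on L. Here a(u, u) = ∫(u')² + (1/2)·∫u².
Here 0 < c = 1/2 < 1. The condition a(u,u) ≥ α||u||_{H^1}² reads (1−α)∫(u')² ≥ (α−c)∫u². Any admissible α is ≤ 1 (rapidly oscillating u have ∫u²/∫(u')² → 0), and α = 1 would force 0 ≥ (1−c)∫u², impossible since c < 1; so 1−α > 0. By the sharp Poincaré inequality on H^1_0 of an interval of length L, ∫(u')² ≥ (π/L)²∫u² with equality for the first sine mode sin(π(x−x₀)/L) (x₀ the left endpoint), so the inequality holds for all u iff (1−α)(π/L)² ≥ α − c, i.e. α ≤ ((π/L)² + c)/((π/L)² + 1) = (1 + c(L/π)²)/(1 + (L/π)²). With (π/L)² = 4*π^2/49 and c = 1/2, the largest admissible constant is α = ((π/L)² + c)/((π/L)² + 1).
Simplifying, α = (49 + 8*π^2)/(2*(4*π^2 + 49)).


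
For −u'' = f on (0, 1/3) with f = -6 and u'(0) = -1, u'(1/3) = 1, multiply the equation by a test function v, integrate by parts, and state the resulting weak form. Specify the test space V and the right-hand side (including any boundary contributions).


V = H^1(0, 1/3) (v unrestricted at boundary; u is determined up to an additive constant); weak form: ∫_0^1/3 u'v' dx = ∫_0^1/3 (-6) v dx + v(1/3) + v(0) for all v ∈ V.

Multiply both sides by a test function v and integrate from 0 to 1/3:
  ∫_0^1/3 −u''(x) v(x) dx = ∫_0^1/3 f(x) v(x) dx.
Integrate the LHS by parts once:
  ∫_0^1/3 −u'' v dx = −[u'(x) v(x)]_0^1/3 + ∫_0^1/3 u'(x) v'(x) dx.
Thus ∫_0^1/3 u'(x) v'(x) dx = ∫_0^1/3 f(x) v(x) dx + [u'(x) v(x)]_0^1/3.
Choose V so that boundary terms are either known or forced to vanish.
u has inhomogeneous Neumann u'(0) = -1, u'(1/3) = 1. [u' v]_0^1/3 = (1)·v(1/3) − (-1)·v(0) = v(1/3) + v(0). Take V = H^1(0, 1/3); boundary term becomes part of RHS.
Weak formulation: find u (satisfying any essential BC) such that ∫_0^1/3 u'(x) v'(x) dx = ∫_0^1/3 f v dx + v(1/3) + v(0) for all v ∈ V (Neumann data are natural BCs: they enter the RHS as boundary terms).
Substituting f(x) = -6, the right-hand side is ∫_0^1/3 (-6) v dx + v(1/3) + v(0).
Compatibility check (pure Neumann): taking v ≡ 1 ∈ V gives 0 = ∫_0^1/3 f dx + (1) − (-1), i.e. ∫_0^1/3 f dx must equal u'(0) − u'(1/3) = -2. Indeed ∫_0^1/3 (-6) dx = -2, so the data are compatible. The solution is then unique only up to an additive constant (fix it e.g. by requiring ∫_0^1/3 u dx = 0).


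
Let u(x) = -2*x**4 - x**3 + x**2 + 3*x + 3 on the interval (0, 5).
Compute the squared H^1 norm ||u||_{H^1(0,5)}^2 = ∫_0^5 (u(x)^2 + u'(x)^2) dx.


||u||_{H^1}^2 = 226654465/126

The H^1 norm (squared) on an interval (0, L) is
  ||u||_{H^1}^2 = ∫_0^L u(x)^2 dx + ∫_0^L u'(x)^2 dx.
Compute u'(x) = -8*x**3 - 3*x**2 + 2*x + 3.
Then u(x)^2 = 4*x**8 + 4*x**7 - 3*x**6 - 14*x**5 - 17*x**4 + 15*x**2 + 18*x + 9 and u'(x)^2 = 64*x**6 + 48*x**5 - 23*x**4 - 60*x**3 - 14*x**2 + 12*x + 9.
Integrate each monomial from 0 to 5 using ∫_0^5 c·x^n dx = c·5^(n+1)/(n+1):
  ∫_0^5 u(x)^2 dx = ∫_0^5 (4*x^8 + 4*x^7 - 3*x^6 - 14*x^5 - 17*x^4 + 15*x^2 + 18*x + 9) dx. Term by term:
    ∫_0^5 4*x^8 dx = 7812500/9;  ∫_0^5 4*x^7 dx = 390625/2;  ∫_0^5 -3*x^6 dx = -234375/7;
    ∫_0^5 -14*x^5 dx = -109375/3;  ∫_0^5 -17*x^4 dx = -10625;  ∫_0^5 15*x^2 dx = 625;
    ∫_0^5 18*x dx = 225;  ∫_0^5 9 dx = 45.
  Sum: 7812500/9 + 390625/2 − 234375/7 − 109375/3 − 10625 + 625 + 225 + 45 = 123945895/126.
  ∫_0^5 u'(x)^2 dx = ∫_0^5 (64*x^6 + 48*x^5 - 23*x^4 - 60*x^3 - 14*x^2 + 12*x + 9) dx. Term by term:
    ∫_0^5 64*x^6 dx = 5000000/7;  ∫_0^5 48*x^5 dx = 125000;  ∫_0^5 -23*x^4 dx = -14375;
    ∫_0^5 -60*x^3 dx = -9375;  ∫_0^5 -14*x^2 dx = -1750/3;  ∫_0^5 12*x dx = 150;
    ∫_0^5 9 dx = 45.
  Sum: 5000000/7 + 125000 − 14375 − 9375 − 1750/3 + 150 + 45 = 17118095/21.
Adding: ||u||_{H^1}^2 = 123945895/126 + 17118095/21 = 226654465/126.


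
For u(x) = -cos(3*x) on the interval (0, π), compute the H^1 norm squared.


||u||_{H^1(0,π)}^2 = 5*π

u'(x) = 3*sin(3*x).
Expand u² and (u')² and integrate term by term on (0, π), using: for integers n ≥ 1, ∫_0^π sin²(nx) dx = ∫_0^π cos²(nx) dx = π/2; for n ≠ n', ∫_0^π sin(nx)sin(n'x) dx = ∫_0^π cos(nx)cos(n'x) dx = 0; and by product-to-sum, ∫_0^π sin(nx)cos(n'x) dx = ½∫_0^π [sin((n+n')x) + sin((n−n')x)] dx, which is 0 when n+n' is even and 2n/(n²−n'²) when n+n' is odd (it need not vanish on (0, π)).
  u² squared terms: (-1)²·∫cos(3x)² dx = 1·π/2 = π/2.
  So ∫_0^π u² dx = π/2.
  (u')² squared terms: (3)²·∫sin(3x)² dx = 9·π/2 = 9*π/2.
  So ∫_0^π (u')² dx = 9*π/2.
||u||_{H^1}^2 = (π/2) + (9*π/2) = 5*π.


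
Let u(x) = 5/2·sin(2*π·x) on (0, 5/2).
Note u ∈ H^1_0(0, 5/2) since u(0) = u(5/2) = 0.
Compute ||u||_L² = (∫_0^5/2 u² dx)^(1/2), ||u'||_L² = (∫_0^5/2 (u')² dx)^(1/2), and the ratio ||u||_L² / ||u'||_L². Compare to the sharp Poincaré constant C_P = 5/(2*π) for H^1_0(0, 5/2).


||u||_L² / ||u'||_L² = 1/(2*π) < C_P = 5/(2*π).

u(x) = 5/2·sin(2*π·x), so u'(x) = 5*π*cos(2*π*x).
Writing u(x) = A·sin(kπx/L) with A = 5/2 and k = 5, use ∫_0^L sin²(kπx/L) dx = L/2 and ∫_0^L cos²(kπx/L) dx = L/2.
u² = 25/4·sin²(2*π·x) and (u')² = 25*π^2·cos²(2*π·x), and each of sin², cos² integrates to L/2 = 5/4 over (0, 5/2).
∫_0^5/2 u² dx = 125/16, so ||u||_L² = 5*sqrt(5)/4.
∫_0^5/2 (u')² dx = 125*π^2/4, so ||u'||_L² = 5*sqrt(5)*π/2.
Ratio ||u||_L² / ||u'||_L² = 1/(2*π).
Sharp Poincaré constant on H^1_0(0, 5/2) is C_P = L/π = 5/(2*π), achieved by sin(2*π/5·x).
This is the k = 5 harmonic; the ratio L/(kπ) is strictly less than C_P = L/π, consistent with the sharp inequality ||u||_L² ≤ C_P ||u'||_L².


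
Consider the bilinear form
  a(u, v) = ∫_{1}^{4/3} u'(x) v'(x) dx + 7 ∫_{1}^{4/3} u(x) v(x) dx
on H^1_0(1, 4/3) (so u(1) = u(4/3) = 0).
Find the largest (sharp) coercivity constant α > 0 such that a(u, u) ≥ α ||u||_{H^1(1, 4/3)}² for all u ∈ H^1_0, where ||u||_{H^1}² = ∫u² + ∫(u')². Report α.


α = 1

Coercivity of a(·,·) on H^1_0(1, 4/3) means a(u, u) ≥ α ||u||_{H^1}² for every u ∈ H^1_0.
The interval has length L = 1/3, and Poincaré/coercivity depend only on L. Here a(u, u) = ∫(u')² + (7)·∫u².
Here c = 7 ≥ 1, so a(u,u) = ∫(u')² + c∫u² ≥ ∫(u')² + ∫u² = ||u||_{H^1}², i.e. α = 1 works. No larger α is possible: a(u,u) ≥ α||u||_{H^1}² means (1−α)∫(u')² ≥ (α−c)∫u², and for the modes u_n = sin(nπ(x−x₀)/L) (x₀ the left endpoint) one has ∫u_n²/∫(u_n')² = (L/(nπ))² → 0, so a(u_n,u_n)/||u_n||_{H^1}² → 1. Hence the optimal constant is α = 1.
Therefore α = 1.


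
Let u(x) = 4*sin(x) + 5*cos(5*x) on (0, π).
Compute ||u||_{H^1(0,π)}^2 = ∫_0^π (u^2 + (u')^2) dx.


||u||_{H^1(0,π)}^2 = 341*π

u'(x) = -25*sin(5*x) + 4*cos(x).
Expand u² and (u')² and integrate term by term on (0, π), using: for integers n ≥ 1, ∫_0^π sin²(nx) dx = ∫_0^π cos²(nx) dx = π/2; for n ≠ n', ∫_0^π sin(nx)sin(n'x) dx = ∫_0^π cos(nx)cos(n'x) dx = 0; and by product-to-sum, ∫_0^π sin(nx)cos(n'x) dx = ½∫_0^π [sin((n+n')x) + sin((n−n')x)] dx, which is 0 when n+n' is even and 2n/(n²−n'²) when n+n' is odd (it need not vanish on (0, π)).
  u² squared terms: (4)²·∫sin(x)² dx = 16·π/2 = 8*π;  (5)²·∫cos(5x)² dx = 25·π/2 = 25*π/2.
  u² cross terms: 2·(4)·(5)·∫sin(x)·cos(5x) dx = 40·(0) = 0.
  So ∫_0^π u² dx = 8*π + 25*π/2 + 0 = 41*π/2.
  (u')² squared terms: (-25)²·∫sin(5x)² dx = 625·π/2 = 625*π/2;  (4)²·∫cos(x)² dx = 16·π/2 = 8*π.
  (u')² cross terms: 2·(-25)·(4)·∫sin(5x)·cos(x) dx = -200·(0) = 0.
  So ∫_0^π (u')² dx = 625*π/2 + 8*π + 0 = 641*π/2.
||u||_{H^1}^2 = (41*π/2) + (641*π/2) = 341*π.


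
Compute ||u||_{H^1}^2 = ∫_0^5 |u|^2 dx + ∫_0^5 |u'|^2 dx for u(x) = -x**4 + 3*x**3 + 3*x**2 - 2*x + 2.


||u||_{H^1}^2 = 10539155/252

The H^1 norm (squared) on an interval (0, L) is
  ||u||_{H^1}^2 = ∫_0^L u(x)^2 dx + ∫_0^L u'(x)^2 dx.
Compute u'(x) = -4*x**3 + 9*x**2 + 6*x - 2.
Then u(x)^2 = x**8 - 6*x**7 + 3*x**6 + 22*x**5 - 7*x**4 + 16*x**2 - 8*x + 4 and u'(x)^2 = 16*x**6 - 72*x**5 + 33*x**4 + 124*x**3 - 24*x + 4.
Integrate each monomial from 0 to 5 using ∫_0^5 c·x^n dx = c·5^(n+1)/(n+1):
  ∫_0^5 u(x)^2 dx = ∫_0^5 (x^8 - 6*x^7 + 3*x^6 + 22*x^5 - 7*x^4 + 16*x^2 - 8*x + 4) dx. Term by term:
    ∫_0^5 x^8 dx = 1953125/9;  ∫_0^5 -6*x^7 dx = -1171875/4;  ∫_0^5 3*x^6 dx = 234375/7;
    ∫_0^5 22*x^5 dx = 171875/3;  ∫_0^5 -7*x^4 dx = -4375;  ∫_0^5 16*x^2 dx = 2000/3;
    ∫_0^5 -8*x dx = -100;  ∫_0^5 4 dx = 20.
  Sum: 1953125/9 − 1171875/4 + 234375/7 + 171875/3 − 4375 + 2000/3 − 100 + 20 = 2779715/252.
  ∫_0^5 u'(x)^2 dx = ∫_0^5 (16*x^6 - 72*x^5 + 33*x^4 + 124*x^3 - 24*x + 4) dx. Term by term:
    ∫_0^5 16*x^6 dx = 1250000/7;  ∫_0^5 -72*x^5 dx = -187500;  ∫_0^5 33*x^4 dx = 20625;
    ∫_0^5 124*x^3 dx = 19375;  ∫_0^5 -24*x dx = -300;  ∫_0^5 4 dx = 20.
  Sum: 1250000/7 − 187500 + 20625 + 19375 − 300 + 20 = 215540/7.
Adding: ||u||_{H^1}^2 = 2779715/252 + 215540/7 = 10539155/252.


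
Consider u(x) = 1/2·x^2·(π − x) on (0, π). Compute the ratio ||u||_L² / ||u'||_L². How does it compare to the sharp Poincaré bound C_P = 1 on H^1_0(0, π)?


||u||_L² / ||u'||_L² = sqrt(14)*π/14 < C_P = 1.

u(x) = 1/2·x^2·(π − x), so u'(x) = x*(-3*x + 2*π)/2.
u(x) = 1/2·x^2·(π − x) vanishes at x = 0 and x = π, so u ∈ H^1_0(0, π). Differentiate via the product rule and integrate the resulting polynomials term by term.
  ∫_0^π u² dx = ∫_0^π (x^6/4 - π*x^5/2 + π^2*x^4/4) dx. Term by term:
    ∫_0^π x^6/4 dx = π^7/28;  ∫_0^π -π*x^5/2 dx = -π^7/12;  ∫_0^π π^2*x^4/4 dx = π^7/20.
  Sum: π^7/28 − π^7/12 + π^7/20 = π^7/420.
  ∫_0^π (u')² dx = ∫_0^π (9*x^4/4 - 3*π*x^3 + π^2*x^2) dx. Term by term:
    ∫_0^π 9*x^4/4 dx = 9*π^5/20;  ∫_0^π -3*π*x^3 dx = -3*π^5/4;  ∫_0^π π^2*x^2 dx = π^5/3.
  Sum: 9*π^5/20 − 3*π^5/4 + π^5/3 = π^5/30.
∫_0^π u² dx = π^7/420, so ||u||_L² = sqrt(105)*π^(7/2)/210.
∫_0^π (u')² dx = π^5/30, so ||u'||_L² = sqrt(30)*π^(5/2)/30.
Ratio ||u||_L² / ||u'||_L² = sqrt(14)*π/14.
Sharp Poincaré constant on H^1_0(0, π) is C_P = L/π = 1, achieved by sin(x).
A polynomial bump cannot attain the sharp Poincaré constant (only the first sine eigenfunction does), so the ratio is strictly less than C_P, consistent with ||u||_L² ≤ C_P ||u'||_L².


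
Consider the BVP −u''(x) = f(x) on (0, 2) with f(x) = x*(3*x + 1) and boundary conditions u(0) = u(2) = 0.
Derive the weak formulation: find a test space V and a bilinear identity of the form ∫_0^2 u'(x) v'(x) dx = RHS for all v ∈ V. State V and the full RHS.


V = H^1_0(0, 2) (so v(0) = v(2) = 0); weak form: ∫_0^2 u'v' dx = ∫_0^2 (x*(3*x + 1)) v dx for all v ∈ V.

Multiply both sides by a test function v and integrate from 0 to 2:
  ∫_0^2 −u''(x) v(x) dx = ∫_0^2 f(x) v(x) dx.
Integrate the LHS by parts once:
  ∫_0^2 −u'' v dx = −[u'(x) v(x)]_0^2 + ∫_0^2 u'(x) v'(x) dx.
Thus ∫_0^2 u'(x) v'(x) dx = ∫_0^2 f(x) v(x) dx + [u'(x) v(x)]_0^2.
Choose V so that boundary terms are either known or forced to vanish.
u is Dirichlet: u(0) = u(2) = 0. Let V = H^1_0(0, 2); then v(0) = v(2) = 0, and [u' v]_0^2 = 0.
Weak formulation: find u (satisfying any essential BC) such that ∫_0^2 u'(x) v'(x) dx = ∫_0^2 f v dx for all v ∈ V.
Substituting f(x) = x*(3*x + 1), the right-hand side is ∫_0^2 (x*(3*x + 1)) v dx.


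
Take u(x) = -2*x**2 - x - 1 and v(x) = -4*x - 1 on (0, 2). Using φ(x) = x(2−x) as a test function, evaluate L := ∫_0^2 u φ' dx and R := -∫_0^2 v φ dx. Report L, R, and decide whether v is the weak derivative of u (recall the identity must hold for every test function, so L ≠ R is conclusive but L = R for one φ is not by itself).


LHS = 20/3, RHS = 20/3. Yes, v = u' weakly.

u(x) = -2*x**2 - x - 1, classical derivative u'(x) = -4*x - 1.
φ(x) = x(2−x), so φ'(x) = 2 - 2*x.
Note φ(0) = φ(2) = 0, so the boundary term u·φ vanishes.
LHS = ∫_0^2 u(x) φ'(x) dx = ∫_0^2 (4*x^3 - 2*x^2 - 2) dx. Term by term:
  ∫_0^2 4*x^3 dx = 16;  ∫_0^2 -2*x^2 dx = -16/3;  ∫_0^2 -2 dx = -4.
Sum: 16 − 16/3 − 4 = 20/3.
So LHS = 20/3.
∫_0^2 v(x) φ(x) dx = ∫_0^2 (4*x^3 - 7*x^2 - 2*x) dx. Term by term:
  ∫_0^2 4*x^3 dx = 16;  ∫_0^2 -7*x^2 dx = -56/3;  ∫_0^2 -2*x dx = -4.
Sum: 16 − 56/3 − 4 = -20/3.
So RHS = -∫_0^2 v(x) φ(x) dx = 20/3.
LHS = RHS, so the identity holds for this test φ.
Moreover u is smooth here and v(x) = u'(x) = -4*x - 1 pointwise, so the identity holds for every test function. Hence v is the weak derivative of u.


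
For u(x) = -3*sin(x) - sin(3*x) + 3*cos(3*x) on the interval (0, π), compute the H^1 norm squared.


||u||_{H^1(0,π)}^2 = 59*π

u'(x) = -9*sin(3*x) - 3*cos(x) - 3*cos(3*x).
Expand u² and (u')² and integrate term by term on (0, π), using: for integers n ≥ 1, ∫_0^π sin²(nx) dx = ∫_0^π cos²(nx) dx = π/2; for n ≠ n', ∫_0^π sin(nx)sin(n'x) dx = ∫_0^π cos(nx)cos(n'x) dx = 0; and by product-to-sum, ∫_0^π sin(nx)cos(n'x) dx = ½∫_0^π [sin((n+n')x) + sin((n−n')x)] dx, which is 0 when n+n' is even and 2n/(n²−n'²) when n+n' is odd (it need not vanish on (0, π)).
  u² squared terms: (-1)²·∫sin(3x)² dx = 1·π/2 = π/2;  (-3)²·∫sin(x)² dx = 9·π/2 = 9*π/2;  (3)²·∫cos(3x)² dx = 9·π/2 = 9*π/2.
  u² cross terms: 2·(-1)·(-3)·∫sin(3x)·sin(x) dx = 6·(0) = 0;  2·(-1)·(3)·∫sin(3x)·cos(3x) dx = -6·(0) = 0;  2·(-3)·(3)·∫sin(x)·cos(3x) dx = -18·(0) = 0.
  So ∫_0^π u² dx = π/2 + 9*π/2 + 9*π/2 + 0 + 0 + 0 = 19*π/2.
  (u')² squared terms: (-9)²·∫sin(3x)² dx = 81·π/2 = 81*π/2;  (-3)²·∫cos(x)² dx = 9·π/2 = 9*π/2;  (-3)²·∫cos(3x)² dx = 9·π/2 = 9*π/2.
  (u')² cross terms: 2·(-9)·(-3)·∫sin(3x)·cos(x) dx = 54·(0) = 0;  2·(-9)·(-3)·∫sin(3x)·cos(3x) dx = 54·(0) = 0;  2·(-3)·(-3)·∫cos(x)·cos(3x) dx = 18·(0) = 0.
  So ∫_0^π (u')² dx = 81*π/2 + 9*π/2 + 9*π/2 + 0 + 0 + 0 = 99*π/2.
||u||_{H^1}^2 = (19*π/2) + (99*π/2) = 59*π.


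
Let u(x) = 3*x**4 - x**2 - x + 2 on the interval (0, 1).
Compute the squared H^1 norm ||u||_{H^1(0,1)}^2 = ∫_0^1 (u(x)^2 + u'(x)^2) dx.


||u||_{H^1}^2 = 527/42

The H^1 norm (squared) on an interval (0, L) is
  ||u||_{H^1}^2 = ∫_0^L u(x)^2 dx + ∫_0^L u'(x)^2 dx.
Compute u'(x) = 12*x**3 - 2*x - 1.
Then u(x)^2 = 9*x**8 - 6*x**6 - 6*x**5 + 13*x**4 + 2*x**3 - 3*x**2 - 4*x + 4 and u'(x)^2 = 144*x**6 - 48*x**4 - 24*x**3 + 4*x**2 + 4*x + 1.
Integrate each monomial from 0 to 1 using ∫_0^1 c·x^n dx = c·1^(n+1)/(n+1):
  ∫_0^1 u(x)^2 dx = ∫_0^1 (9*x^8 - 6*x^6 - 6*x^5 + 13*x^4 + 2*x^3 - 3*x^2 - 4*x + 4) dx. Term by term:
    ∫_0^1 9*x^8 dx = 1;  ∫_0^1 -6*x^6 dx = -6/7;  ∫_0^1 -6*x^5 dx = -1;
    ∫_0^1 13*x^4 dx = 13/5;  ∫_0^1 2*x^3 dx = 1/2;  ∫_0^1 -3*x^2 dx = -1;
    ∫_0^1 -4*x dx = -2;  ∫_0^1 4 dx = 4.
  Sum: 1 − 6/7 − 1 + 13/5 + 1/2 − 1 − 2 + 4 = 227/70.
  ∫_0^1 u'(x)^2 dx = ∫_0^1 (144*x^6 - 48*x^4 - 24*x^3 + 4*x^2 + 4*x + 1) dx. Term by term:
    ∫_0^1 144*x^6 dx = 144/7;  ∫_0^1 -48*x^4 dx = -48/5;  ∫_0^1 -24*x^3 dx = -6;
    ∫_0^1 4*x^2 dx = 4/3;  ∫_0^1 4*x dx = 2;  ∫_0^1 1 dx = 1.
  Sum: 144/7 − 48/5 − 6 + 4/3 + 2 + 1 = 977/105.
Adding: ||u||_{H^1}^2 = 227/70 + 977/105 = 527/42.


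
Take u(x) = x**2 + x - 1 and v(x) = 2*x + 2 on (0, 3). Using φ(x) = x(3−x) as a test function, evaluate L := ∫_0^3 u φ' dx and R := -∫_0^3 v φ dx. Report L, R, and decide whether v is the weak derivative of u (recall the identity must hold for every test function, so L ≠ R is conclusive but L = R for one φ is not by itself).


LHS = -18, RHS = -45/2. No, v is not the weak derivative of u.

u(x) = x**2 + x - 1, classical derivative u'(x) = 2*x + 1.
φ(x) = x(3−x), so φ'(x) = 3 - 2*x.
Note φ(0) = φ(3) = 0, so the boundary term u·φ vanishes.
LHS = ∫_0^3 u(x) φ'(x) dx = ∫_0^3 (-2*x^3 + x^2 + 5*x - 3) dx. Term by term:
  ∫_0^3 -2*x^3 dx = -81/2;  ∫_0^3 x^2 dx = 9;  ∫_0^3 5*x dx = 45/2;
  ∫_0^3 -3 dx = -9.
Sum: -81/2 + 9 + 45/2 − 9 = -18.
So LHS = -18.
∫_0^3 v(x) φ(x) dx = ∫_0^3 (-2*x^3 + 4*x^2 + 6*x) dx. Term by term:
  ∫_0^3 -2*x^3 dx = -81/2;  ∫_0^3 4*x^2 dx = 36;  ∫_0^3 6*x dx = 27.
Sum: -81/2 + 36 + 27 = 45/2.
So RHS = -∫_0^3 v(x) φ(x) dx = -45/2.
LHS − RHS = 9/2 ≠ 0, so the identity fails.
(For a valid weak derivative the identity must hold for EVERY test function, in particular this one. The failure shows v is NOT the weak derivative of u.)
Correct weak derivative would be u'(x) = 2*x + 1.


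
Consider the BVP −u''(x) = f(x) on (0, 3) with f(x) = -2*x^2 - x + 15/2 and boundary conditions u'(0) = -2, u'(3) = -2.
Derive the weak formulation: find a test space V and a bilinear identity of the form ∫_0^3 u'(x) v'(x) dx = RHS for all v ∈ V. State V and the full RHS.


V = H^1(0, 3) (v unrestricted at boundary; u is determined up to an additive constant); weak form: ∫_0^3 u'v' dx = ∫_0^3 (-2*x^2 - x + 15/2) v dx − 2·v(3) + 2·v(0) for all v ∈ V.

Multiply both sides by a test function v and integrate from 0 to 3:
  ∫_0^3 −u''(x) v(x) dx = ∫_0^3 f(x) v(x) dx.
Integrate the LHS by parts once:
  ∫_0^3 −u'' v dx = −[u'(x) v(x)]_0^3 + ∫_0^3 u'(x) v'(x) dx.
Thus ∫_0^3 u'(x) v'(x) dx = ∫_0^3 f(x) v(x) dx + [u'(x) v(x)]_0^3.
Choose V so that boundary terms are either known or forced to vanish.
u has inhomogeneous Neumann u'(0) = -2, u'(3) = -2. [u' v]_0^3 = (-2)·v(3) − (-2)·v(0) = − 2·v(3) + 2·v(0). Take V = H^1(0, 3); boundary term becomes part of RHS.
Weak formulation: find u (satisfying any essential BC) such that ∫_0^3 u'(x) v'(x) dx = ∫_0^3 f v dx − 2·v(3) + 2·v(0) for all v ∈ V (Neumann data are natural BCs: they enter the RHS as boundary terms).
Substituting f(x) = -2*x^2 - x + 15/2, the right-hand side is ∫_0^3 (-2*x^2 - x + 15/2) v dx − 2·v(3) + 2·v(0).
Compatibility check (pure Neumann): taking v ≡ 1 ∈ V gives 0 = ∫_0^3 f dx + (-2) − (-2), i.e. ∫_0^3 f dx must equal u'(0) − u'(3) = 0. Indeed ∫_0^3 (-2*x^2 - x + 15/2) dx = 0, so the data are compatible. The solution is then unique only up to an additive constant (fix it e.g. by requiring ∫_0^3 u dx = 0).


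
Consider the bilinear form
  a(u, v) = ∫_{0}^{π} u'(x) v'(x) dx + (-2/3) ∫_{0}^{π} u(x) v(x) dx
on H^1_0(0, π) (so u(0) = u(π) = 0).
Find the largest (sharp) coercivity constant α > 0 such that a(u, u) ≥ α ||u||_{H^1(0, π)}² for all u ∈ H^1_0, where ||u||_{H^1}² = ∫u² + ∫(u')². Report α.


α = 1/6

Coercivity of a(·,·) on H^1_0(0, π) means a(u, u) ≥ α ||u||_{H^1}² for every u ∈ H^1_0.
The interval has length L = π, and Poincaré/coercivity depend only on L. Here a(u, u) = ∫(u')² + (-2/3)·∫u².
Here c = -2/3 < 0 with |c| < (π/L)² = 1, so coercivity still holds. The condition a(u,u) ≥ α||u||_{H^1}² reads (1−α)∫(u')² ≥ (α−c)∫u². Any admissible α is ≤ 1 (rapidly oscillating u have ∫u²/∫(u')² → 0), and α = 1 would force 0 ≥ (1−c)∫u², impossible since c < 1; so 1−α > 0. By the sharp Poincaré inequality on H^1_0 of an interval of length L, ∫(u')² ≥ (π/L)²∫u² with equality for the first sine mode sin(π(x−x₀)/L) (x₀ the left endpoint), so the inequality holds for all u iff (1−α)(π/L)² ≥ α − c, i.e. α ≤ ((π/L)² + c)/((π/L)² + 1) = (1 + c(L/π)²)/(1 + (L/π)²). (Direct route, valid since c ≤ 0: Poincaré gives c∫u² ≥ c(L/π)²∫(u')², so a(u,u) ≥ (1 + c(L/π)²)∫(u')², while ||u||_{H^1}² ≤ (1 + (L/π)²)∫(u')²; dividing yields the same α.) With (π/L)² = 1 and c = -2/3, the largest admissible constant is α = ((π/L)² + c)/((π/L)² + 1).
Simplifying, α = 1/6.


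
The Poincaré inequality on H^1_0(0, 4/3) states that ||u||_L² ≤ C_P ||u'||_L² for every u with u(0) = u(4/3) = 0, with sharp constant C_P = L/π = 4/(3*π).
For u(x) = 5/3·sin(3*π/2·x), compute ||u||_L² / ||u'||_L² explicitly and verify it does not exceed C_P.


||u||_L² / ||u'||_L² = 2/(3*π) < C_P = 4/(3*π).

u(x) = 5/3·sin(3*π/2·x), so u'(x) = 5*π*cos(3*π*x/2)/2.
Writing u(x) = A·sin(kπx/L) with A = 5/3 and k = 2, use ∫_0^L sin²(kπx/L) dx = L/2 and ∫_0^L cos²(kπx/L) dx = L/2.
u² = 25/9·sin²(3*π/2·x) and (u')² = 25*π^2/4·cos²(3*π/2·x), and each of sin², cos² integrates to L/2 = 2/3 over (0, 4/3).
∫_0^4/3 u² dx = 50/27, so ||u||_L² = 5*sqrt(6)/9.
∫_0^4/3 (u')² dx = 25*π^2/6, so ||u'||_L² = 5*sqrt(6)*π/6.
Ratio ||u||_L² / ||u'||_L² = 2/(3*π).
Sharp Poincaré constant on H^1_0(0, 4/3) is C_P = L/π = 4/(3*π), achieved by sin(3*π/4·x).
This is the k = 2 harmonic; the ratio L/(kπ) is strictly less than C_P = L/π, consistent with the sharp inequality ||u||_L² ≤ C_P ||u'||_L².
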